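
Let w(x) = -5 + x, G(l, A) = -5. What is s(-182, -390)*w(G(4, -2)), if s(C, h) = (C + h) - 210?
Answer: 7820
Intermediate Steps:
s(C, h) = -210 + C + h
s(-182, -390)*w(G(4, -2)) = (-210 - 182 - 390)*(-5 - 5) = -782*(-10) = 7820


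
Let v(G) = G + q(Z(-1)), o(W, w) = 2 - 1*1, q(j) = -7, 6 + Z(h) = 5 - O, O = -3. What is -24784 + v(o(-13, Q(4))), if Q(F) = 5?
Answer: -24790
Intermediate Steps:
Z(h) = 2 (Z(h) = -6 + (5 - 1*(-3)) = -6 + (5 + 3) = -6 + 8 = 2)
o(W, w) = 1 (o(W, w) = 2 - 1 = 1)
v(G) = -7 + G (v(G) = G - 7 = -7 + G)
-24784 + v(o(-13, Q(4))) = -24784 + (-7 + 1) = -24784 - 6 = -24790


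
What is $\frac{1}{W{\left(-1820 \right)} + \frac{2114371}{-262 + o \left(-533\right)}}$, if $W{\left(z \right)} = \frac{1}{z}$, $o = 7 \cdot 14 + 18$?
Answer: $- \frac{1614340}{54974533} \approx -0.029365$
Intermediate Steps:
$o = 116$ ($o = 98 + 18 = 116$)
$\frac{1}{W{\left(-1820 \right)} + \frac{2114371}{-262 + o \left(-533\right)}} = \frac{1}{\frac{1}{-1820} + \frac{2114371}{-262 + 116 \left(-533\right)}} = \frac{1}{- \frac{1}{1820} + \frac{2114371}{-262 - 61828}} = \frac{1}{- \frac{1}{1820} + \frac{2114371}{-62090}} = \frac{1}{- \frac{1}{1820} + 2114371 \left(- \frac{1}{62090}\right)} = \frac{1}{- \frac{1}{1820} - \frac{302053}{8870}} = \frac{1}{- \frac{54974533}{1614340}} = - \frac{1614340}{54974533}$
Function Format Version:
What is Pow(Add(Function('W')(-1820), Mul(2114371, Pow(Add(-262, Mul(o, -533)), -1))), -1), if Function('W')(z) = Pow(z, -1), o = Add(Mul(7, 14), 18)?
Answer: Rational(-1614340, 54974533) ≈ -0.029365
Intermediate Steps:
o = 116 (o = Add(98, 18) = 116)
Pow(Add(Function('W')(-1820), Mul(2114371, Pow(Add(-262, Mul(o, -533)), -1))), -1) = Pow(Add(Pow(-1820, -1), Mul(2114371, Pow(Add(-262, Mul(116, -533)), -1))), -1) = Pow(Add(Rational(-1, 1820), Mul(2114371, Pow(Add(-262, -61828), -1))), -1) = Pow(Add(Rational(-1, 1820), Mul(2114371, Pow(-62090, -1))), -1) = Pow(Add(Rational(-1, 1820), Mul(2114371, Rational(-1, 62090))), -1) = Pow(Add(Rational(-1, 1820), Rational(-302053, 8870)), -1) = Pow(Rational(-54974533, 1614340), -1) = Rational(-1614340, 54974533)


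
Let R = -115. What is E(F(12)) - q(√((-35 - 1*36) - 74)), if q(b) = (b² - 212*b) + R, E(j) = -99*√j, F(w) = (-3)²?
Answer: -37 + 212*I*√145 ≈ -37.0 + 2552.8*I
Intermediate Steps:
F(w) = 9
q(b) = -115 + b² - 212*b (q(b) = (b² - 212*b) - 115 = -115 + b² - 212*b)
E(F(12)) - q(√((-35 - 1*36) - 74)) = -99*√9 - (-115 + (√((-35 - 1*36) - 74))² - 212*√((-35 - 1*36) - 74)) = -99*3 - (-115 + (√((-35 - 36) - 74))² - 212*√((-35 - 36) - 74)) = -297 - (-115 + (√(-71 - 74))² - 212*√(-71 - 74)) = -297 - (-115 + (√(-145))² - 212*I*√145) = -297 - (-115 + (I*√145)² - 212*I*√145) = -297 - (-115 - 145 - 212*I*√145) = -297 - (-260 - 212*I*√145) = -297 + (260 + 212*I*√145) = -37 + 212*I*√145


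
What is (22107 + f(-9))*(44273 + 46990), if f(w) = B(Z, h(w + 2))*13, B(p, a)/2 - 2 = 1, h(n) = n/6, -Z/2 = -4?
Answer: 2024669655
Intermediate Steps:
Z = 8 (Z = -2*(-4) = 8)
h(n) = n/6 (h(n) = n*(1/6) = n/6)
B(p, a) = 6 (B(p, a) = 4 + 2*1 = 4 + 2 = 6)
f(w) = 78 (f(w) = 6*13 = 78)
(22107 + f(-9))*(44273 + 46990) = (22107 + 78)*(44273 + 46990) = 22185*91263 = 2024669655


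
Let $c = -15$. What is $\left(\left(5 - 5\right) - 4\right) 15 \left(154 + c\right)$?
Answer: $-8340$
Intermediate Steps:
$\left(\left(5 - 5\right) - 4\right) 15 \left(154 + c\right) = \left(\left(5 - 5\right) - 4\right) 15 \left(154 - 15\right) = \left(0 - 4\right) 15 \cdot 139 = \left(-4\right) 15 \cdot 139 = \left(-60\right) 139 = -8340$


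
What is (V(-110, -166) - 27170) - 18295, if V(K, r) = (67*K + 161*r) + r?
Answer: -79727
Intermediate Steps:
V(K, r) = 67*K + 162*r
(V(-110, -166) - 27170) - 18295 = ((67*(-110) + 162*(-166)) - 27170) - 18295 = ((-7370 - 26892) - 27170) - 18295 = (-34262 - 27170) - 18295 = -61432 - 18295 = -79727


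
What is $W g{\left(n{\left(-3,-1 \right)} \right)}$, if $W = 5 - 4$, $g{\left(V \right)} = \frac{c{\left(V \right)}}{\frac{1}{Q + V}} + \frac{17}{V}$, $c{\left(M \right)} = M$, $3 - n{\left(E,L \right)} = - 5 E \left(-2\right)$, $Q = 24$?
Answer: $\frac{62090}{33} \approx 1881.5$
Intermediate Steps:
$n{\left(E,L \right)} = 3 - 10 E$ ($n{\left(E,L \right)} = 3 - - 5 E \left(-2\right) = 3 - 10 E$)
$g{\left(V \right)} = \frac{17}{V} + V \left(24 + V\right)$ ($g{\left(V \right)} = \frac{V}{\frac{1}{24 + V}} + \frac{17}{V} = V \left(24 + V\right) + \frac{17}{V} = \frac{17}{V} + V \left(24 + V\right)$)
$W = 1$
$W g{\left(n{\left(-3,-1 \right)} \right)} = 1 \frac{17 + \left(3 - -30\right)^{2} \left(24 + \left(3 - -30\right)\right)}{3 - -30} = 1 \frac{17 + \left(3 + 30\right)^{2} \left(24 + \left(3 + 30\right)\right)}{3 + 30} = 1 \frac{17 + 33^{2} \left(24 + 33\right)}{33} = 1 \frac{17 + 1089 \cdot 57}{33} = 1 \frac{17 + 62073}{33} = 1 \cdot \frac{1}{33} \cdot 62090 = 1 \cdot \frac{62090}{33} = \frac{62090}{33}$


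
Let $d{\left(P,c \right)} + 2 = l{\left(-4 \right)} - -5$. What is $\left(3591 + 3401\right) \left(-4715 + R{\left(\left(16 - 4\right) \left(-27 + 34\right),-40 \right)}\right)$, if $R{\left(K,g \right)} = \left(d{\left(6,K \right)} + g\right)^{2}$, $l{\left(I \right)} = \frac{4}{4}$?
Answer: $-23905648$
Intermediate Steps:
$l{\left(I \right)} = 1$ ($l{\left(I \right)} = 4 \cdot \frac{1}{4} = 1$)
$d{\left(P,c \right)} = 4$ ($d{\left(P,c \right)} = -2 + \left(1 - -5\right) = -2 + \left(1 + 5\right) = -2 + 6 = 4$)
$R{\left(K,g \right)} = \left(4 + g\right)^{2}$
$\left(3591 + 3401\right) \left(-4715 + R{\left(\left(16 - 4\right) \left(-27 + 34\right),-40 \right)}\right) = \left(3591 + 3401\right) \left(-4715 + \left(4 - 40\right)^{2}\right) = 6992 \left(-4715 + \left(-36\right)^{2}\right) = 6992 \left(-4715 + 1296\right) = 6992 \left(-3419\right) = -23905648$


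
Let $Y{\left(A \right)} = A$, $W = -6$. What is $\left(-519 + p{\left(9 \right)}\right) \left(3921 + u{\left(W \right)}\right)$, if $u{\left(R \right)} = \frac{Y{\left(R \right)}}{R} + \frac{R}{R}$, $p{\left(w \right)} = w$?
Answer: $-2000730$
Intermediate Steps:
$u{\left(R \right)} = 2$ ($u{\left(R \right)} = \frac{R}{R} + \frac{R}{R} = 1 + 1 = 2$)
$\left(-519 + p{\left(9 \right)}\right) \left(3921 + u{\left(W \right)}\right) = \left(-519 + 9\right) \left(3921 + 2\right) = \left(-510\right) 3923 = -2000730$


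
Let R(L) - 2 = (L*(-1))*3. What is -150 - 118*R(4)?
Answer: 1030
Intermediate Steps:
R(L) = 2 - 3*L (R(L) = 2 + (L*(-1))*3 = 2 - L*3 = 2 - 3*L)
-150 - 118*R(4) = -150 - 118*(2 - 3*4) = -150 - 118*(2 - 12) = -150 - 118*(-10) = -150 + 1180 = 1030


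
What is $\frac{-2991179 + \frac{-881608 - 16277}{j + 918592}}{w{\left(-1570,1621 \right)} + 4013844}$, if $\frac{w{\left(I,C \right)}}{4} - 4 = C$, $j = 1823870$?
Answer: $- \frac{911466182287}{1225071182992} \approx -0.74401$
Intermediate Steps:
$w{\left(I,C \right)} = 16 + 4 C$
$\frac{-2991179 + \frac{-881608 - 16277}{j + 918592}}{w{\left(-1570,1621 \right)} + 4013844} = \frac{-2991179 + \frac{-881608 - 16277}{1823870 + 918592}}{\left(16 + 4 \cdot 1621\right) + 4013844} = \frac{-2991179 - \frac{897885}{2742462}}{\left(16 + 6484\right) + 4013844} = \frac{-2991179 - \frac{99765}{304718}}{6500 + 4013844} = \frac{-2991179 - \frac{99765}{304718}}{4020344} = \left(- \frac{911466182287}{304718}\right) \frac{1}{4020344} = - \frac{911466182287}{1225071182992}$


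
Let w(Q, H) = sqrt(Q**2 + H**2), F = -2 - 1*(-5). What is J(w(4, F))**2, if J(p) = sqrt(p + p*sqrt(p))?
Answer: 5 + 5*sqrt(5) ≈ 16.180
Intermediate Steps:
F = 3 (F = -2 + 5 = 3)
w(Q, H) = sqrt(H**2 + Q**2)
J(p) = sqrt(p + p**(3/2))
J(w(4, F))**2 = (sqrt(sqrt(3**2 + 4**2) + (sqrt(3**2 + 4**2))**(3/2)))**2 = (sqrt(sqrt(9 + 16) + (sqrt(9 + 16))**(3/2)))**2 = (sqrt(sqrt(25) + (sqrt(25))**(3/2)))**2 = (sqrt(5 + 5**(3/2)))**2 = (sqrt(5 + 5*sqrt(5)))**2 = 5 + 5*sqrt(5)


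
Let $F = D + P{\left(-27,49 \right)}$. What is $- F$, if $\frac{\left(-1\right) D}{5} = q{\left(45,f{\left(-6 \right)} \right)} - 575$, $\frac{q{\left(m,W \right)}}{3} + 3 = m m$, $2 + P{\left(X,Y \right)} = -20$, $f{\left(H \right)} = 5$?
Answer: $27477$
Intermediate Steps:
$P{\left(X,Y \right)} = -22$ ($P{\left(X,Y \right)} = -2 - 20 = -22$)
$q{\left(m,W \right)} = -9 + 3 m^{2}$ ($q{\left(m,W \right)} = -9 + 3 m m = -9 + 3 m^{2}$)
$D = -27455$ ($D = - 5 \left(\left(-9 + 3 \cdot 45^{2}\right) - 575\right) = - 5 \left(\left(-9 + 3 \cdot 2025\right) - 575\right) = - 5 \left(\left(-9 + 6075\right) - 575\right) = - 5 \left(6066 - 575\right) = \left(-5\right) 5491 = -27455$)
$F = -27477$ ($F = -27455 - 22 = -27477$)
$- F = \left(-1\right) \left(-27477\right) = 27477$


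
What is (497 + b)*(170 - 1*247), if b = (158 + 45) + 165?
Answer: -66605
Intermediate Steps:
b = 368 (b = 203 + 165 = 368)
(497 + b)*(170 - 1*247) = (497 + 368)*(170 - 1*247) = 865*(170 - 247) = 865*(-77) = -66605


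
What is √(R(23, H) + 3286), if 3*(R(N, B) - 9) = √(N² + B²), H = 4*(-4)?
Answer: √(29655 + 3*√785)/3 ≈ 57.483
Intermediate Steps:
H = -16
R(N, B) = 9 + √(B² + N²)/3 (R(N, B) = 9 + √(N² + B²)/3 = 9 + √(B² + N²)/3)
√(R(23, H) + 3286) = √((9 + √((-16)² + 23²)/3) + 3286) = √((9 + √(256 + 529)/3) + 3286) = √((9 + √785/3) + 3286) = √(3295 + √785/3)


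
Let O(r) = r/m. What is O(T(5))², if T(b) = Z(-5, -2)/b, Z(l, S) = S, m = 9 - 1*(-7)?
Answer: 1/1600 ≈ 0.00062500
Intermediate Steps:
m = 16 (m = 9 + 7 = 16)
T(b) = -2/b
O(r) = r/16
O(T(5))² = ((-2/5)/16)² = ((-2*⅕)/16)² = ((1/16)*(-⅖))² = (-1/40)² = 1/1600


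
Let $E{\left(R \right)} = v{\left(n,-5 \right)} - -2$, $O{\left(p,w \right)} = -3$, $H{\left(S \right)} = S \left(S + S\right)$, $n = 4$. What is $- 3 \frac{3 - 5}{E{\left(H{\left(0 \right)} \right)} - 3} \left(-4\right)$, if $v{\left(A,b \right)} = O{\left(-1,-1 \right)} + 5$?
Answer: $-24$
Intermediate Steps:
$H{\left(S \right)} = 2 S^{2}$ ($H{\left(S \right)} = S 2 S = 2 S^{2}$)
$v{\left(A,b \right)} = 2$ ($v{\left(A,b \right)} = -3 + 5 = 2$)
$E{\left(R \right)} = 4$ ($E{\left(R \right)} = 2 - -2 = 2 + 2 = 4$)
$- 3 \frac{3 - 5}{E{\left(H{\left(0 \right)} \right)} - 3} \left(-4\right) = - 3 \frac{3 - 5}{4 - 3} \left(-4\right) = - 3 \left(- \frac{2}{1}\right) \left(-4\right) = - 3 \left(\left(-2\right) 1\right) \left(-4\right) = \left(-3\right) \left(-2\right) \left(-4\right) = 6 \left(-4\right) = -24$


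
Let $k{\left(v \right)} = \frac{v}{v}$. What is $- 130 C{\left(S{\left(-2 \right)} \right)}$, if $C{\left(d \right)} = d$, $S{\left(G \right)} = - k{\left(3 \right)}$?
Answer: $130$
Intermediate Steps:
$k{\left(v \right)} = 1$
$S{\left(G \right)} = -1$ ($S{\left(G \right)} = \left(-1\right) 1 = -1$)
$- 130 C{\left(S{\left(-2 \right)} \right)} = \left(-130\right) \left(-1\right) = 130$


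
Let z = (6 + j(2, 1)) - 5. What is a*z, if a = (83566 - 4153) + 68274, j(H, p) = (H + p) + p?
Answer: 738435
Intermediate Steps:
j(H, p) = H + 2*p
z = 5 (z = (6 + (2 + 2*1)) - 5 = (6 + (2 + 2)) - 5 = (6 + 4) - 5 = 10 - 5 = 5)
a = 147687 (a = 79413 + 68274 = 147687)
a*z = 147687*5 = 738435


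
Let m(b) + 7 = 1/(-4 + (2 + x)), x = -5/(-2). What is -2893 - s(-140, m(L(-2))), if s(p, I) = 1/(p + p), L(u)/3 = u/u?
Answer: -810039/280 ≈ -2893.0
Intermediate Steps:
x = 5/2 (x = -5*(-1/2) = 5/2 ≈ 2.5000)
L(u) = 3 (L(u) = 3*(u/u) = 3*1 = 3)
m(b) = -5 (m(b) = -7 + 1/(-4 + (2 + 5/2)) = -7 + 1/(-4 + 9/2) = -7 + 1/(1/2) = -7 + 2 = -5)
s(p, I) = 1/(2*p)
-2893 - s(-140, m(L(-2))) = -2893 - 1/(2*(-140)) = -2893 - (-1)/(2*140) = -2893 - 1*(-1/280) = -2893 + 1/280 = -810039/280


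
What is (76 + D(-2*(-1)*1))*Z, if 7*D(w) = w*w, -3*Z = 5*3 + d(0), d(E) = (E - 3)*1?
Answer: -2144/7 ≈ -306.29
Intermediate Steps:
d(E) = -3 + E (d(E) = (-3 + E)*1 = -3 + E)
Z = -4 (Z = -(5*3 + (-3 + 0))/3 = -(15 - 3)/3 = -⅓*12 = -4)
D(w) = w²/7 (D(w) = (w*w)/7 = w²/7)
(76 + D(-2*(-1)*1))*Z = (76 + (-2*(-1)*1)²/7)*(-4) = (76 + (2*1)²/7)*(-4) = (76 + (⅐)*2²)*(-4) = (76 + (⅐)*4)*(-4) = (76 + 4/7)*(-4) = (536/7)*(-4) = -2144/7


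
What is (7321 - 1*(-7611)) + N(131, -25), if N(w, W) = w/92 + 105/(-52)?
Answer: 4464490/299 ≈ 14931.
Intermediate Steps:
N(w, W) = -105/52 + w/92 (N(w, W) = w*(1/92) + 105*(-1/52) = w/92 - 105/52 = -105/52 + w/92)
(7321 - 1*(-7611)) + N(131, -25) = (7321 - 1*(-7611)) + (-105/52 + (1/92)*131) = (7321 + 7611) + (-105/52 + 131/92) = 14932 - 178/299 = 4464490/299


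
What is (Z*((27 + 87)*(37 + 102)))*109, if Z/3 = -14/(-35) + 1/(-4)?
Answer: 7772463/10 ≈ 7.7725e+5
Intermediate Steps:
Z = 9/20 (Z = 3*(-14/(-35) + 1/(-4)) = 3*(-14*(-1/35) + 1*(-¼)) = 3*(⅖ - ¼) = 3*(3/20) = 9/20 ≈ 0.45000)
(Z*((27 + 87)*(37 + 102)))*109 = (9*((27 + 87)*(37 + 102))/20)*109 = (9*(114*139)/20)*109 = ((9/20)*15846)*109 = (71307/10)*109 = 7772463/10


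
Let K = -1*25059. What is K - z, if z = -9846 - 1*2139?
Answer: -13074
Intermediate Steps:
z = -11985 (z = -9846 - 2139 = -11985)
K = -25059
K - z = -25059 - 1*(-11985) = -25059 + 11985 = -13074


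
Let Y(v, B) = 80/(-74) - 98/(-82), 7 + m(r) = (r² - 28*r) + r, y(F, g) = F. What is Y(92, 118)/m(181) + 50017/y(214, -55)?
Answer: 2114430649085/9046687146 ≈ 233.72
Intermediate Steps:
m(r) = -7 + r² - 27*r (m(r) = -7 + ((r² - 28*r) + r) = -7 + (r² - 27*r) = -7 + r² - 27*r)
Y(v, B) = 173/1517 (Y(v, B) = 80*(-1/74) - 98*(-1/82) = -40/37 + 49/41 = 173/1517)
Y(92, 118)/m(181) + 50017/y(214, -55) = 173/(1517*(-7 + 181² - 27*181)) + 50017/214 = 173/(1517*(-7 + 32761 - 4887)) + 50017*(1/214) = (173/1517)/27867 + 50017/214 = (173/1517)*(1/27867) + 50017/214 = 173/42274239 + 50017/214 = 2114430649085/9046687146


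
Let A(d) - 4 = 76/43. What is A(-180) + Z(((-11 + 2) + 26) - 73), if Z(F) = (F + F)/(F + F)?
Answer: 291/43 ≈ 6.7674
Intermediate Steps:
A(d) = 248/43 (A(d) = 4 + 76/43 = 248/43)
Z(F) = 1 (Z(F) = (2*F)/((2*F)) = (2*F)*(1/(2*F)) = 1)
A(-180) + Z(((-11 + 2) + 26) - 73) = 248/43 + 1 = 291/43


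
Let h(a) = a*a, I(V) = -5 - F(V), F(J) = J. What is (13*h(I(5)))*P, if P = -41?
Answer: -53300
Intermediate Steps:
I(V) = -5 - V
h(a) = a²
(13*h(I(5)))*P = (13*(-5 - 1*5)²)*(-41) = (13*(-5 - 5)²)*(-41) = (13*(-10)²)*(-41) = (13*100)*(-41) = 1300*(-41) = -53300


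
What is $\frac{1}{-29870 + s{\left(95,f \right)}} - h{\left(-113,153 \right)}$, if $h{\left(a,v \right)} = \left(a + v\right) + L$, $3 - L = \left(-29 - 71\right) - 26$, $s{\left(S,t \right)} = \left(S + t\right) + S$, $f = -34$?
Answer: $- \frac{5021667}{29714} \approx -169.0$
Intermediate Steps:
$s{\left(S,t \right)} = t + 2 S$
$L = 129$ ($L = 3 - \left(\left(-29 - 71\right) - 26\right) = 3 - \left(-100 - 26\right) = 3 - -126 = 3 + 126 = 129$)
$h{\left(a,v \right)} = 129 + a + v$ ($h{\left(a,v \right)} = \left(a + v\right) + 129 = 129 + a + v$)
$\frac{1}{-29870 + s{\left(95,f \right)}} - h{\left(-113,153 \right)} = \frac{1}{-29870 + \left(-34 + 2 \cdot 95\right)} - \left(129 - 113 + 153\right) = \frac{1}{-29870 + \left(-34 + 190\right)} - 169 = \frac{1}{-29870 + 156} - 169 = \frac{1}{-29714} - 169 = - \frac{1}{29714} - 169 = - \frac{5021667}{29714}$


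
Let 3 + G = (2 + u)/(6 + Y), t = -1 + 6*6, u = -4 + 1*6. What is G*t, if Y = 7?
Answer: -1225/13 ≈ -94.231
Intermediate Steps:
u = 2 (u = -4 + 6 = 2)
t = 35 (t = -1 + 36 = 35)
G = -35/13 (G = -3 + (2 + 2)/(6 + 7) = -3 + 4/13 = -35/13 ≈ -2.6923)
G*t = -35/13*35 = -1225/13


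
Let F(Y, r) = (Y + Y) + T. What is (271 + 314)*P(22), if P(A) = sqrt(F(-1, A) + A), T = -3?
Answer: 585*sqrt(17) ≈ 2412.0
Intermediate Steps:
F(Y, r) = -3 + 2*Y (F(Y, r) = (Y + Y) - 3 = 2*Y - 3 = -3 + 2*Y)
P(A) = sqrt(-5 + A) (P(A) = sqrt((-3 + 2*(-1)) + A) = sqrt((-3 - 2) + A) = sqrt(-5 + A))
(271 + 314)*P(22) = (271 + 314)*sqrt(-5 + 22) = 585*sqrt(17)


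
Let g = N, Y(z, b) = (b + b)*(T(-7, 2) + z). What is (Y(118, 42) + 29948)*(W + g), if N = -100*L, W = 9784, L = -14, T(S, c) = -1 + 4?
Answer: 448612608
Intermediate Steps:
T(S, c) = 3
N = 1400 (N = -100*(-14) = 1400)
Y(z, b) = 2*b*(3 + z) (Y(z, b) = (b + b)*(3 + z) = (2*b)*(3 + z) = 2*b*(3 + z))
g = 1400
(Y(118, 42) + 29948)*(W + g) = (2*42*(3 + 118) + 29948)*(9784 + 1400) = (2*42*121 + 29948)*11184 = (10164 + 29948)*11184 = 40112*11184 = 448612608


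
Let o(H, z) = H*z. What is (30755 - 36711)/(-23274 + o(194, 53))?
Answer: 1489/3248 ≈ 0.45844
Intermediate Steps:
(30755 - 36711)/(-23274 + o(194, 53)) = (30755 - 36711)/(-23274 + 194*53) = -5956/(-23274 + 10282) = -5956/(-12992) = -5956*(-1/12992) = 1489/3248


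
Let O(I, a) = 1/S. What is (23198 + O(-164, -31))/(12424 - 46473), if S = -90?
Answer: -2087819/3064410 ≈ -0.68131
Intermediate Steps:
O(I, a) = -1/90 (O(I, a) = 1/(-90) = -1/90)
(23198 + O(-164, -31))/(12424 - 46473) = (23198 - 1/90)/(12424 - 46473) = (2087819/90)/(-34049) = (2087819/90)*(-1/34049) = -2087819/3064410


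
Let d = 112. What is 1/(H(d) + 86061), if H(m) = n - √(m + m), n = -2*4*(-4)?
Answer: 12299/1058857775 + 4*√14/7412004425 ≈ 1.1617e-5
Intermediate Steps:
n = 32 (n = -8*(-4) = 32)
H(m) = 32 - √2*√m (H(m) = 32 - √(m + m) = 32 - √(2*m) = 32 - √2*√m)
1/(H(d) + 86061) = 1/((32 - √2*√112) + 86061) = 1/((32 - √2*4*√7) + 86061) = 1/((32 - 4*√14) + 86061) = 1/(86093 - 4*√14)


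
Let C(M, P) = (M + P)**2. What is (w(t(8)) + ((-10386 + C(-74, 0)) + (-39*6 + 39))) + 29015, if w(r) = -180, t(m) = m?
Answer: 23730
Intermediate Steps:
(w(t(8)) + ((-10386 + C(-74, 0)) + (-39*6 + 39))) + 29015 = (-180 + ((-10386 + (-74 + 0)**2) + (-39*6 + 39))) + 29015 = (-180 + ((-10386 + (-74)**2) + (-234 + 39))) + 29015 = (-180 + ((-10386 + 5476) - 195)) + 29015 = (-180 + (-4910 - 195)) + 29015 = (-180 - 5105) + 29015 = -5285 + 29015 = 23730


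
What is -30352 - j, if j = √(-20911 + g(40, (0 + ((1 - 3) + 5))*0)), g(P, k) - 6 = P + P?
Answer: -30352 - 35*I*√17 ≈ -30352.0 - 144.31*I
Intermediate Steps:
g(P, k) = 6 + 2*P (g(P, k) = 6 + (P + P) = 6 + 2*P)
j = 35*I*√17 (j = √(-20911 + (6 + 2*40)) = √(-20911 + (6 + 80)) = √(-20911 + 86) = √(-20825) = 35*I*√17 ≈ 144.31*I)
-30352 - j = -30352 - 35*I*√17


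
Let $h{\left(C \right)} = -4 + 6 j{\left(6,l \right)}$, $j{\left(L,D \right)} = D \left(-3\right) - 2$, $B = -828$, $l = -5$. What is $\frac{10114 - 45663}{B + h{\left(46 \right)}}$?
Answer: $\frac{35549}{754} \approx 47.147$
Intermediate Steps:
$j{\left(L,D \right)} = -2 - 3 D$ ($j{\left(L,D \right)} = - 3 D - 2 = -2 - 3 D$)
$h{\left(C \right)} = 74$ ($h{\left(C \right)} = -4 + 6 \left(-2 - -15\right) = -4 + 6 \left(-2 + 15\right) = -4 + 6 \cdot 13 = -4 + 78 = 74$)
$\frac{10114 - 45663}{B + h{\left(46 \right)}} = \frac{10114 - 45663}{-828 + 74} = - \frac{35549}{-754} = \left(-35549\right) \left(- \frac{1}{754}\right) = \frac{35549}{754}$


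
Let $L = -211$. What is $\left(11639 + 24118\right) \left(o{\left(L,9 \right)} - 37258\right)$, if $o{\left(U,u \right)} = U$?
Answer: $-1339779033$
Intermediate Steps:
$\left(11639 + 24118\right) \left(o{\left(L,9 \right)} - 37258\right) = \left(11639 + 24118\right) \left(-211 - 37258\right) = 35757 \left(-37469\right) = -1339779033$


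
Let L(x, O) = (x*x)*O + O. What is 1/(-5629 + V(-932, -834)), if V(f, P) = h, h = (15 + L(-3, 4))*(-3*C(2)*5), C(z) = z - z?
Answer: -1/5629 ≈ -0.00017765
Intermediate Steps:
C(z) = 0
L(x, O) = O + O*x² (L(x, O) = x²*O + O = O*x² + O = O + O*x²)
h = 0 (h = (15 + 4*(1 + (-3)²))*(-3*0*5) = (15 + 4*(1 + 9))*(0*5) = (15 + 4*10)*0 = (15 + 40)*0 = 55*0 = 0)
V(f, P) = 0
1/(-5629 + V(-932, -834)) = 1/(-5629 + 0) = 1/(-5629) = -1/5629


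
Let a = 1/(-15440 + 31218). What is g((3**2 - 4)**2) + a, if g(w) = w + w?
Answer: 788901/15778 ≈ 50.000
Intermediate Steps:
g(w) = 2*w
a = 1/15778 ≈ 6.3379e-5
g((3**2 - 4)**2) + a = 2*(3**2 - 4)**2 + 1/15778 = 2*(9 - 4)**2 + 1/15778 = 2*5**2 + 1/15778 = 2*25 + 1/15778 = 50 + 1/15778 = 788901/15778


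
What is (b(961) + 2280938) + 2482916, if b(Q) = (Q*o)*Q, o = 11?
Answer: 14922585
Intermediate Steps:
b(Q) = 11*Q² (b(Q) = (Q*11)*Q = (11*Q)*Q = 11*Q²)
(b(961) + 2280938) + 2482916 = (11*961² + 2280938) + 2482916 = (11*923521 + 2280938) + 2482916 = (10158731 + 2280938) + 2482916 = 12439669 + 2482916 = 14922585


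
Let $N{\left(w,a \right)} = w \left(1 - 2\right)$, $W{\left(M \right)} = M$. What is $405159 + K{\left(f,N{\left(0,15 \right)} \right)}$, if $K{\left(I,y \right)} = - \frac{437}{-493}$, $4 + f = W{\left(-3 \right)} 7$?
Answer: $\frac{199743824}{493} \approx 4.0516 \cdot 10^{5}$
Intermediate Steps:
$N{\left(w,a \right)} = - w$ ($N{\left(w,a \right)} = w \left(-1\right) = - w$)
$f = -25$ ($f = -4 - 21 = -25$)
$K{\left(I,y \right)} = \frac{437}{493}$ ($K{\left(I,y \right)} = \left(-437\right) \left(- \frac{1}{493}\right) = \frac{437}{493}$)
$405159 + K{\left(f,N{\left(0,15 \right)} \right)} = 405159 + \frac{437}{493} = \frac{199743824}{493}$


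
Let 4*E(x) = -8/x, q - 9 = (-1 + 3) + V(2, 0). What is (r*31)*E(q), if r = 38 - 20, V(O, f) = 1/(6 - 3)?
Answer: -1674/17 ≈ -98.471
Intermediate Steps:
V(O, f) = ⅓ (V(O, f) = 1/3 = ⅓)
q = 34/3 (q = 9 + ((-1 + 3) + ⅓) = 9 + (2 + ⅓) = 9 + 7/3 = 34/3 ≈ 11.333)
E(x) = -2/x (E(x) = (-8/x)/4 = -2/x)
r = 18
(r*31)*E(q) = (18*31)*(-2/34/3) = 558*(-2*3/34) = 558*(-3/17) = -1674/17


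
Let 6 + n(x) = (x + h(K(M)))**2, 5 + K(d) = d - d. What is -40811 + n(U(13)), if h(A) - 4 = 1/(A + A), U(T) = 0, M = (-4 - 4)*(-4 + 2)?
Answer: -4080179/100 ≈ -40802.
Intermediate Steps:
M = 16 (M = -8*(-2) = 16)
K(d) = -5 (K(d) = -5 + (d - d) = -5 + 0 = -5)
h(A) = 4 + 1/(2*A) (h(A) = 4 + 1/(A + A) = 4 + 1/(2*A))
n(x) = -6 + (39/10 + x)**2 (n(x) = -6 + (x + (4 + (1/2)/(-5)))**2 = -6 + (x + (4 + (1/2)*(-1/5)))**2 = -6 + (x + (4 - 1/10))**2 = -6 + (x + 39/10)**2 = -6 + (39/10 + x)**2)
-40811 + n(U(13)) = -40811 + (-6 + (39 + 10*0)**2/100) = -40811 + (-6 + (39 + 0)**2/100) = -40811 + (-6 + (1/100)*39**2) = -40811 + (-6 + (1/100)*1521) = -40811 + (-6 + 1521/100) = -40811 + 921/100 = -4080179/100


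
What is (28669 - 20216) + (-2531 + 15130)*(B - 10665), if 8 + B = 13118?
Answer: 30813008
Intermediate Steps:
B = 13110 (B = -8 + 13118 = 13110)
(28669 - 20216) + (-2531 + 15130)*(B - 10665) = (28669 - 20216) + (-2531 + 15130)*(13110 - 10665) = 8453 + 12599*2445 = 8453 + 30804555 = 30813008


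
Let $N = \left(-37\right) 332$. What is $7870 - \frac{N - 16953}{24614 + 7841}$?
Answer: $\frac{255450087}{32455} \approx 7870.9$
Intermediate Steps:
$N = -12284$
$7870 - \frac{N - 16953}{24614 + 7841} = 7870 - \frac{-12284 - 16953}{24614 + 7841} = 7870 - - \frac{29237}{32455} = 7870 + \frac{29237}{32455} = \frac{255450087}{32455}$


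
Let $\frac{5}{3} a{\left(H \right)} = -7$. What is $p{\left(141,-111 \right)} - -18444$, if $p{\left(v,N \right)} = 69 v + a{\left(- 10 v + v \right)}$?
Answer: $\frac{140844}{5} \approx 28169.0$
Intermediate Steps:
$a{\left(H \right)} = - \frac{21}{5}$ ($a{\left(H \right)} = \frac{3}{5} \left(-7\right) = - \frac{21}{5}$)
$p{\left(v,N \right)} = - \frac{21}{5} + 69 v$ ($p{\left(v,N \right)} = 69 v - \frac{21}{5} = - \frac{21}{5} + 69 v$)
$p{\left(141,-111 \right)} - -18444 = \left(- \frac{21}{5} + 69 \cdot 141\right) - -18444 = \left(- \frac{21}{5} + 9729\right) + 18444 = \frac{48624}{5} + 18444 = \frac{140844}{5}$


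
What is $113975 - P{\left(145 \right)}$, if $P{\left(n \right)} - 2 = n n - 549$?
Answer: $93497$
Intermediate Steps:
$P{\left(n \right)} = -547 + n^{2}$ ($P{\left(n \right)} = 2 + \left(n n - 549\right) = 2 + \left(n^{2} - 549\right) = 2 + \left(-549 + n^{2}\right) = -547 + n^{2}$)
$113975 - P{\left(145 \right)} = 113975 - \left(-547 + 145^{2}\right) = 113975 - \left(-547 + 21025\right) = 113975 - 20478 = 93497$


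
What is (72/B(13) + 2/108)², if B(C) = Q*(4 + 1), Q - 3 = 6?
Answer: 190969/72900 ≈ 2.6196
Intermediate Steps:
Q = 9 (Q = 3 + 6 = 9)
B(C) = 45 (B(C) = 9*(4 + 1) = 9*5 = 45)
(72/B(13) + 2/108)² = (72/45 + 2/108)² = (72*(1/45) + 2*(1/108))² = (8/5 + 1/54)² = (437/270)² = 190969/72900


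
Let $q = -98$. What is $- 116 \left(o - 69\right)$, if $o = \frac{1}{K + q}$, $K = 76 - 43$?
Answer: $\frac{520376}{65} \approx 8005.8$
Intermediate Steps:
$K = 33$ ($K = 76 - 43 = 33$)
$o = - \frac{1}{65}$ ($o = \frac{1}{33 - 98} = \frac{1}{-65} = - \frac{1}{65} \approx -0.015385$)
$- 116 \left(o - 69\right) = - 116 \left(- \frac{1}{65} - 69\right) = \left(-116\right) \left(- \frac{4486}{65}\right) = \frac{520376}{65}$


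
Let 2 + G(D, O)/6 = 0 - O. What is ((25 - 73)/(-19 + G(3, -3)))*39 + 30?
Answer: 174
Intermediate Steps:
G(D, O) = -12 - 6*O (G(D, O) = -12 + 6*(0 - O) = -12 + 6*(-O) = -12 - 6*O)
((25 - 73)/(-19 + G(3, -3)))*39 + 30 = ((25 - 73)/(-19 + (-12 - 6*(-3))))*39 + 30 = -48/(-19 + (-12 + 18))*39 + 30 = -48/(-19 + 6)*39 + 30 = -48/(-13)*39 + 30 = -48*(-1/13)*39 + 30 = (48/13)*39 + 30 = 144 + 30 = 174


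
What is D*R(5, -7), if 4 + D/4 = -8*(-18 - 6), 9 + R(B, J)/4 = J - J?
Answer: -27072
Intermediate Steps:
R(B, J) = -36 (R(B, J) = -36 + 4*(J - J) = -36 + 4*0 = -36 + 0 = -36)
D = 752 (D = -16 + 4*(-8*(-18 - 6)) = -16 + 4*(-8*(-24)) = -16 + 4*192 = -16 + 768 = 752)
D*R(5, -7) = 752*(-36) = -27072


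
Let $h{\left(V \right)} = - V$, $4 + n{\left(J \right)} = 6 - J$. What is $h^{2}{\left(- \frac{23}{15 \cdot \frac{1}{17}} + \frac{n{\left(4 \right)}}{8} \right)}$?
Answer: $\frac{2493241}{3600} \approx 692.57$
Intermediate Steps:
$n{\left(J \right)} = 2 - J$ ($n{\left(J \right)} = -4 - \left(-6 + J\right) = 2 - J$)
$h^{2}{\left(- \frac{23}{15 \cdot \frac{1}{17}} + \frac{n{\left(4 \right)}}{8} \right)} = \left(- (- \frac{23}{15 \cdot \frac{1}{17}} + \frac{2 - 4}{8})\right)^{2} = \left(- (- \frac{23}{15 \cdot \frac{1}{17}} + \left(2 - 4\right) \frac{1}{8})\right)^{2} = \left(- (- \frac{23}{\frac{15}{17}} - \frac{1}{4})\right)^{2} = \left(- (\left(-23\right) \frac{17}{15} - \frac{1}{4})\right)^{2} = \left(- (- \frac{391}{15} - \frac{1}{4})\right)^{2} = \left(\left(-1\right) \left(- \frac{1579}{60}\right)\right)^{2} = \left(\frac{1579}{60}\right)^{2} = \frac{2493241}{3600}$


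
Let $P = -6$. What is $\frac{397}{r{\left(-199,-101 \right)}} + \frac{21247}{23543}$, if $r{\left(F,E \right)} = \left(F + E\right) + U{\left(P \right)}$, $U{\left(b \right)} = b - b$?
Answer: $- \frac{2972471}{7062900} \approx -0.42086$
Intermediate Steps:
$U{\left(b \right)} = 0$
$r{\left(F,E \right)} = E + F$ ($r{\left(F,E \right)} = \left(F + E\right) + 0 = \left(E + F\right) + 0 = E + F$)
$\frac{397}{r{\left(-199,-101 \right)}} + \frac{21247}{23543} = \frac{397}{-101 - 199} + \frac{21247}{23543} = \frac{397}{-300} + 21247 \cdot \frac{1}{23543} = 397 \left(- \frac{1}{300}\right) + \frac{21247}{23543} = - \frac{397}{300} + \frac{21247}{23543} = - \frac{2972471}{7062900}$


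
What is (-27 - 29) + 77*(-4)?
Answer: -364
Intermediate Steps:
(-27 - 29) + 77*(-4) = -56 - 308 = -364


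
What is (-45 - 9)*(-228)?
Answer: 12312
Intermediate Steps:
(-45 - 9)*(-228) = -54*(-228) = 12312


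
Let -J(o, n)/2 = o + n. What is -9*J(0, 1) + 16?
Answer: 34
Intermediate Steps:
J(o, n) = -2*n - 2*o (J(o, n) = -2*(o + n) = -2*(n + o) = -2*n - 2*o)
-9*J(0, 1) + 16 = -9*(-2*1 - 2*0) + 16 = -9*(-2 + 0) + 16 = -9*(-2) + 16 = 18 + 16 = 34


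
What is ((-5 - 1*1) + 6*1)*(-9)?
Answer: 0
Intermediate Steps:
((-5 - 1*1) + 6*1)*(-9) = ((-5 - 1) + 6)*(-9) = (-6 + 6)*(-9) = 0*(-9) = 0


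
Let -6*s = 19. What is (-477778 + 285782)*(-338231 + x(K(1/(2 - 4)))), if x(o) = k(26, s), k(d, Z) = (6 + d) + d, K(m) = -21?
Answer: 64927863308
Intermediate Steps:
s = -19/6 (s = -1/6*19 = -19/6 ≈ -3.1667)
k(d, Z) = 6 + 2*d
x(o) = 58 (x(o) = 6 + 2*26 = 6 + 52 = 58)
(-477778 + 285782)*(-338231 + x(K(1/(2 - 4)))) = (-477778 + 285782)*(-338231 + 58) = -191996*(-338173) = 64927863308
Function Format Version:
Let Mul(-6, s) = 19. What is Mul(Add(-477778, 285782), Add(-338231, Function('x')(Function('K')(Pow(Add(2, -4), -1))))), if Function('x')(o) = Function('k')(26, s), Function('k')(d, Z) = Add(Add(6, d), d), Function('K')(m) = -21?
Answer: 64927863308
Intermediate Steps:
s = Rational(-19, 6) (s = Mul(Rational(-1, 6), 19) = Rational(-19, 6) ≈ -3.1667)
Function('k')(d, Z) = Add(6, Mul(2, d))
Function('x')(o) = 58 (Function('x')(o) = Add(6, Mul(2, 26)) = Add(6, 52) = 58)
Mul(Add(-477778, 285782), Add(-338231, Function('x')(Function('K')(Pow(Add(2, -4), -1))))) = Mul(Add(-477778, 285782), Add(-338231, 58)) = Mul(-191996, -338173) = 64927863308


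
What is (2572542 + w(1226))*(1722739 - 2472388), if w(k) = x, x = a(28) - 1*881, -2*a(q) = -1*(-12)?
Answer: -1927838599095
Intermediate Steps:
a(q) = -6 (a(q) = -(-1)*(-12)/2 = -1/2*12 = -6)
x = -887 (x = -6 - 1*881 = -6 - 881 = -887)
w(k) = -887
(2572542 + w(1226))*(1722739 - 2472388) = (2572542 - 887)*(1722739 - 2472388) = 2571655*(-749649) = -1927838599095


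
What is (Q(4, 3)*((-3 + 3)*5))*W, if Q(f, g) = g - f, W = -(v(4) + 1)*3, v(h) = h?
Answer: 0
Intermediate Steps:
W = -15 (W = -(4 + 1)*3 = -5*3 = -1*15 = -15)
(Q(4, 3)*((-3 + 3)*5))*W = ((3 - 1*4)*((-3 + 3)*5))*(-15) = ((3 - 4)*(0*5))*(-15) = -1*0*(-15) = 0*(-15) = 0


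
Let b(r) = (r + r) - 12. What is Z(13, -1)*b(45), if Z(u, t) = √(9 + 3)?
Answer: 156*√3 ≈ 270.20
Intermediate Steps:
b(r) = -12 + 2*r (b(r) = 2*r - 12 = -12 + 2*r)
Z(u, t) = 2*√3 (Z(u, t) = √12 = 2*√3)
Z(13, -1)*b(45) = (2*√3)*(-12 + 2*45) = (2*√3)*(-12 + 90) = (2*√3)*78 = 156*√3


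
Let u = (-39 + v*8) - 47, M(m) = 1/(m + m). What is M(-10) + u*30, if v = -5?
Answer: -75601/20 ≈ -3780.1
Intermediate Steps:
M(m) = 1/(2*m)
u = -126 (u = (-39 - 5*8) - 47 = (-39 - 40) - 47 = -79 - 47 = -126)
M(-10) + u*30 = (½)/(-10) - 126*30 = (½)*(-⅒) - 3780 = -1/20 - 3780 = -75601/20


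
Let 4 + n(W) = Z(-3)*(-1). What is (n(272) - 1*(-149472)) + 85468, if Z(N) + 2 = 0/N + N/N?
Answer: 234937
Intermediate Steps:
Z(N) = -1 (Z(N) = -2 + (0/N + N/N) = -2 + (0 + 1) = -2 + 1 = -1)
n(W) = -3 (n(W) = -4 - 1*(-1) = -4 + 1 = -3)
(n(272) - 1*(-149472)) + 85468 = (-3 - 1*(-149472)) + 85468 = (-3 + 149472) + 85468 = 149469 + 85468 = 234937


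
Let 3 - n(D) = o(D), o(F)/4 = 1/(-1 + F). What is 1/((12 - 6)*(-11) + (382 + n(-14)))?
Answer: 15/4789 ≈ 0.0031322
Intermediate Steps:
o(F) = 4/(-1 + F)
n(D) = 3 - 4/(-1 + D)
1/((12 - 6)*(-11) + (382 + n(-14))) = 1/((12 - 6)*(-11) + (382 + (-7 + 3*(-14))/(-1 - 14))) = 1/(6*(-11) + (382 + (-7 - 42)/(-15))) = 1/(-66 + (382 - 1/15*(-49))) = 1/(-66 + (382 + 49/15)) = 1/(-66 + 5779/15) = 1/(4789/15) = 15/4789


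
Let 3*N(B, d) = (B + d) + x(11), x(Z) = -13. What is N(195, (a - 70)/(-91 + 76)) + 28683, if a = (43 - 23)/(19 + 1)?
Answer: 143726/5 ≈ 28745.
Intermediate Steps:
a = 1 (a = 20/20 = 20*(1/20) = 1)
N(B, d) = -13/3 + B/3 + d/3 (N(B, d) = ((B + d) - 13)/3 = (-13 + B + d)/3 = -13/3 + B/3 + d/3)
N(195, (a - 70)/(-91 + 76)) + 28683 = (-13/3 + (⅓)*195 + ((1 - 70)/(-91 + 76))/3) + 28683 = (-13/3 + 65 + (-69/(-15))/3) + 28683 = (-13/3 + 65 + (-69*(-1/15))/3) + 28683 = (-13/3 + 65 + (⅓)*(23/5)) + 28683 = (-13/3 + 65 + 23/15) + 28683 = 311/5 + 28683 = 143726/5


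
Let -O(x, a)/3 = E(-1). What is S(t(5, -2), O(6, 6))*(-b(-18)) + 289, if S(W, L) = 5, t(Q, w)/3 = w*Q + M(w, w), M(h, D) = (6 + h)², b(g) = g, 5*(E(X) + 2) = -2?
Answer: 379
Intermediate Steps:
E(X) = -12/5 (E(X) = -2 + (⅕)*(-2) = -2 - ⅖ = -12/5)
t(Q, w) = 3*(6 + w)² + 3*Q*w (t(Q, w) = 3*(w*Q + (6 + w)²) = 3*(Q*w + (6 + w)²) = 3*((6 + w)² + Q*w) = 3*(6 + w)² + 3*Q*w)
O(x, a) = 36/5 (O(x, a) = -3*(-12/5) = 36/5)
S(t(5, -2), O(6, 6))*(-b(-18)) + 289 = 5*(-1*(-18)) + 289 = 5*18 + 289 = 90 + 289 = 379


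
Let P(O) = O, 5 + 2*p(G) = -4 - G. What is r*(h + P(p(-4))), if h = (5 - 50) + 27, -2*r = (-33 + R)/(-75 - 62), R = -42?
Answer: 3075/548 ≈ 5.6113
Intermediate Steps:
p(G) = -9/2 - G/2 (p(G) = -5/2 + (-4 - G)/2 = -5/2 + (-2 - G/2) = -9/2 - G/2)
r = -75/274 (r = -(-33 - 42)/(2*(-75 - 62)) = -(-75)/(2*(-137)) = -(-75)*(-1)/(2*137) = -1/2*75/137 = -75/274 ≈ -0.27372)
h = -18 (h = -45 + 27 = -18)
r*(h + P(p(-4))) = -75*(-18 + (-9/2 - 1/2*(-4)))/274 = -75*(-18 + (-9/2 + 2))/274 = -75*(-18 - 5/2)/274 = -75/274*(-41/2) = 3075/548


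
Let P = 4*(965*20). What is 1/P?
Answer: 1/77200 ≈ 1.2953e-5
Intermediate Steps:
P = 77200 (P = 4*19300 = 77200)
1/P = 1/77200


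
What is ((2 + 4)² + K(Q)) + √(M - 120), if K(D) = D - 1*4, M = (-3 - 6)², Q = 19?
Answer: 51 + I*√39 ≈ 51.0 + 6.245*I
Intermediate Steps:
M = 81 (M = (-9)² = 81)
K(D) = -4 + D (K(D) = D - 4 = -4 + D)
((2 + 4)² + K(Q)) + √(M - 120) = ((2 + 4)² + (-4 + 19)) + √(81 - 120) = (6² + 15) + √(-39) = (36 + 15) + I*√39 = 51 + I*√39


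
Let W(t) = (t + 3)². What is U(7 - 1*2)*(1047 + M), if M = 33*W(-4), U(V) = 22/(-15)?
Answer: -1584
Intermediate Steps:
W(t) = (3 + t)²
U(V) = -22/15 (U(V) = 22*(-1/15) = -22/15)
M = 33 (M = 33*(3 - 4)² = 33*(-1)² = 33*1 = 33)
U(7 - 1*2)*(1047 + M) = -22*(1047 + 33)/15 = -22/15*1080 = -1584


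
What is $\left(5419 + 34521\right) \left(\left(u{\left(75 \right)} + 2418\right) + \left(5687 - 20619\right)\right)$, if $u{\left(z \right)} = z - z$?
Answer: $-499809160$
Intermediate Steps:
$u{\left(z \right)} = 0$
$\left(5419 + 34521\right) \left(\left(u{\left(75 \right)} + 2418\right) + \left(5687 - 20619\right)\right) = \left(5419 + 34521\right) \left(\left(0 + 2418\right) + \left(5687 - 20619\right)\right) = 39940 \left(2418 - 14932\right) = 39940 \left(-12514\right) = -499809160$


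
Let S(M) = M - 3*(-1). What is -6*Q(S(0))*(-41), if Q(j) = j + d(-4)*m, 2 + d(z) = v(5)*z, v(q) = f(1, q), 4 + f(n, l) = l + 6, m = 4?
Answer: -28782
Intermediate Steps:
f(n, l) = 2 + l (f(n, l) = -4 + (l + 6) = -4 + (6 + l) = 2 + l)
S(M) = 3 + M (S(M) = M + 3 = 3 + M)
v(q) = 2 + q
d(z) = -2 + 7*z (d(z) = -2 + (2 + 5)*z = -2 + 7*z)
Q(j) = -120 + j (Q(j) = j + (-2 + 7*(-4))*4 = j + (-2 - 28)*4 = j - 30*4 = j - 120 = -120 + j)
-6*Q(S(0))*(-41) = -6*(-120 + (3 + 0))*(-41) = -6*(-120 + 3)*(-41) = -6*(-117)*(-41) = 702*(-41) = -28782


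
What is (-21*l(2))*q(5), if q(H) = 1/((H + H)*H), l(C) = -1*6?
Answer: 63/25 ≈ 2.5200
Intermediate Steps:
l(C) = -6
q(H) = 1/(2*H²) (q(H) = 1/(((2*H))*H) = (1/(2*H))/H = 1/(2*H²))
(-21*l(2))*q(5) = (-21*(-6))*((½)/5²) = 126*((½)*(1/25)) = 126*(1/50) = 63/25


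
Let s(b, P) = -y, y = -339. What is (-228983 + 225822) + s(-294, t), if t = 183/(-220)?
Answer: -2822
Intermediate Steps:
t = -183/220 (t = 183*(-1/220) = -183/220 ≈ -0.83182)
s(b, P) = 339 (s(b, P) = -1*(-339) = 339)
(-228983 + 225822) + s(-294, t) = (-228983 + 225822) + 339 = -3161 + 339 = -2822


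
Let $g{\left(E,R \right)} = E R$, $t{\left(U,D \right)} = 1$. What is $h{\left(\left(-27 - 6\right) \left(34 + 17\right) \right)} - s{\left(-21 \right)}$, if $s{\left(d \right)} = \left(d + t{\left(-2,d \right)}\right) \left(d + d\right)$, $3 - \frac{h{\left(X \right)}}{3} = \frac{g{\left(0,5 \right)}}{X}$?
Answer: $-831$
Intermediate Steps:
$h{\left(X \right)} = 9$ ($h{\left(X \right)} = 9 - 3 \frac{0 \cdot 5}{X} = 9 - 3 \frac{0}{X} = 9 - 0 = 9 + 0 = 9$)
$s{\left(d \right)} = 2 d \left(1 + d\right)$ ($s{\left(d \right)} = \left(d + 1\right) \left(d + d\right) = \left(1 + d\right) 2 d = 2 d \left(1 + d\right)$)
$h{\left(\left(-27 - 6\right) \left(34 + 17\right) \right)} - s{\left(-21 \right)} = 9 - 2 \left(-21\right) \left(1 - 21\right) = 9 - 2 \left(-21\right) \left(-20\right) = 9 - 840 = -831$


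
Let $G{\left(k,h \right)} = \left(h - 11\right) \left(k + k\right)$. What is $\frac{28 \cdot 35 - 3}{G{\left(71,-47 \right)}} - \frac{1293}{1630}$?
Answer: $- \frac{6120829}{6712340} \approx -0.91188$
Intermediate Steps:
$G{\left(k,h \right)} = 2 k \left(-11 + h\right)$ ($G{\left(k,h \right)} = \left(-11 + h\right) 2 k = 2 k \left(-11 + h\right)$)
$\frac{28 \cdot 35 - 3}{G{\left(71,-47 \right)}} - \frac{1293}{1630} = \frac{28 \cdot 35 - 3}{2 \cdot 71 \left(-11 - 47\right)} - \frac{1293}{1630} = \frac{980 - 3}{2 \cdot 71 \left(-58\right)} - \frac{1293}{1630} = \frac{977}{-8236} - \frac{1293}{1630} = 977 \left(- \frac{1}{8236}\right) - \frac{1293}{1630} = - \frac{977}{8236} - \frac{1293}{1630} = - \frac{6120829}{6712340}$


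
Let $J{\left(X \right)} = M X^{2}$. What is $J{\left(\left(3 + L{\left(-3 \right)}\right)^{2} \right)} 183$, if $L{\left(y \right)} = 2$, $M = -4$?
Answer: $-457500$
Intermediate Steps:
$J{\left(X \right)} = - 4 X^{2}$
$J{\left(\left(3 + L{\left(-3 \right)}\right)^{2} \right)} 183 = - 4 \left(\left(3 + 2\right)^{2}\right)^{2} \cdot 183 = - 4 \left(5^{2}\right)^{2} \cdot 183 = - 4 \cdot 25^{2} \cdot 183 = \left(-4\right) 625 \cdot 183 = \left(-2500\right) 183 = -457500$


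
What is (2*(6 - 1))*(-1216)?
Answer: -12160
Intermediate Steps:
(2*(6 - 1))*(-1216) = (2*5)*(-1216) = 10*(-1216) = -12160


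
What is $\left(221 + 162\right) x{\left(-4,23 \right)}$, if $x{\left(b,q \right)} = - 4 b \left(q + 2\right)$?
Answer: $153200$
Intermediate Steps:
$x{\left(b,q \right)} = - 4 b \left(2 + q\right)$
$\left(221 + 162\right) x{\left(-4,23 \right)} = \left(221 + 162\right) \left(\left(-4\right) \left(-4\right) \left(2 + 23\right)\right) = 383 \left(\left(-4\right) \left(-4\right) 25\right) = 383 \cdot 400 = 153200$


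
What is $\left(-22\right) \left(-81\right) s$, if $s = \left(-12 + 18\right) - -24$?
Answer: $53460$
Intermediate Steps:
$s = 30$ ($s = 6 + 24 = 30$)
$\left(-22\right) \left(-81\right) s = \left(-22\right) \left(-81\right) 30 = 1782 \cdot 30 = 53460$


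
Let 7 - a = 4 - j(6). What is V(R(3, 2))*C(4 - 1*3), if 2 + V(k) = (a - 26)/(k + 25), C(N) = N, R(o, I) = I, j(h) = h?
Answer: -71/27 ≈ -2.6296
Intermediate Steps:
a = 9 (a = 7 - (4 - 1*6) = 7 - (4 - 6) = 7 - 1*(-2) = 7 + 2 = 9)
V(k) = -2 - 17/(25 + k) (V(k) = -2 + (9 - 26)/(k + 25) = -2 - 17/(25 + k))
V(R(3, 2))*C(4 - 1*3) = ((-67 - 2*2)/(25 + 2))*(4 - 1*3) = ((-67 - 4)/27)*(4 - 3) = ((1/27)*(-71))*1 = -71/27*1 = -71/27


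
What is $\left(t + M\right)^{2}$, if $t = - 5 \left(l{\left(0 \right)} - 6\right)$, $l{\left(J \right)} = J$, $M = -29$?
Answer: $1$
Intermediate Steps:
$t = 30$ ($t = - 5 \left(0 - 6\right) = \left(-5\right) \left(-6\right) = 30$)
$\left(t + M\right)^{2} = \left(30 - 29\right)^{2} = 1^{2} = 1$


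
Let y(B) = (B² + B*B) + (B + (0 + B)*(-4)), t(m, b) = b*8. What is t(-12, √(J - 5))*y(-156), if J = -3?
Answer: 786240*I*√2 ≈ 1.1119e+6*I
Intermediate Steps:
t(m, b) = 8*b
y(B) = -3*B + 2*B² (y(B) = (B² + B²) + (B + B*(-4)) = 2*B² + (B - 4*B) = 2*B² - 3*B = -3*B + 2*B²)
t(-12, √(J - 5))*y(-156) = (8*√(-3 - 5))*(-156*(-3 + 2*(-156))) = (8*√(-8))*(-156*(-3 - 312)) = (8*(2*I*√2))*(-156*(-315)) = (16*I*√2)*49140 = 786240*I*√2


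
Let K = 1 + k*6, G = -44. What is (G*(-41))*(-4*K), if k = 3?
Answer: -137104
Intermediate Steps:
K = 19 (K = 1 + 3*6 = 1 + 18 = 19)
(G*(-41))*(-4*K) = (-44*(-41))*(-4*19) = 1804*(-76) = -137104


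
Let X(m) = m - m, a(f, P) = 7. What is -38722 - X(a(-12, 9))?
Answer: -38722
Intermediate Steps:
X(m) = 0
-38722 - X(a(-12, 9)) = -38722 - 1*0 = -38722 + 0 = -38722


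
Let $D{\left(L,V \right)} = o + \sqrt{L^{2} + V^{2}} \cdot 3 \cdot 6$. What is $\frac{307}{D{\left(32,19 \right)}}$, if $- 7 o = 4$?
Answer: $\frac{2149}{5497061} + \frac{135387 \sqrt{1385}}{10994122} \approx 0.45868$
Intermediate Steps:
$o = - \frac{4}{7}$ ($o = \left(- \frac{1}{7}\right) 4 = - \frac{4}{7} \approx -0.57143$)
$D{\left(L,V \right)} = - \frac{4}{7} + 18 \sqrt{L^{2} + V^{2}}$ ($D{\left(L,V \right)} = - \frac{4}{7} + \sqrt{L^{2} + V^{2}} \cdot 3 \cdot 6 = - \frac{4}{7} + \sqrt{L^{2} + V^{2}} \cdot 18 = - \frac{4}{7} + 18 \sqrt{L^{2} + V^{2}}$)
$\frac{307}{D{\left(32,19 \right)}} = \frac{307}{- \frac{4}{7} + 18 \sqrt{32^{2} + 19^{2}}} = \frac{307}{- \frac{4}{7} + 18 \sqrt{1024 + 361}} = \frac{307}{- \frac{4}{7} + 18 \sqrt{1385}}$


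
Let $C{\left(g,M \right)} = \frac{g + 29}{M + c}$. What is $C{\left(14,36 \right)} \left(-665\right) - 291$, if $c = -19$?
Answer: $- \frac{33542}{17} \approx -1973.1$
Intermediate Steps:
$C{\left(g,M \right)} = \frac{29 + g}{-19 + M}$ ($C{\left(g,M \right)} = \frac{g + 29}{M - 19} = \frac{29 + g}{-19 + M}$)
$C{\left(14,36 \right)} \left(-665\right) - 291 = \frac{29 + 14}{-19 + 36} \left(-665\right) - 291 = \frac{1}{17} \cdot 43 \left(-665\right) - 291 = \frac{43}{17} \left(-665\right) - 291 = - \frac{28595}{17} - 291 = - \frac{33542}{17}$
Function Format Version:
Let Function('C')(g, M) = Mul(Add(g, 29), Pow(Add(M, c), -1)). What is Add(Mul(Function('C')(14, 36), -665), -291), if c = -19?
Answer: Rational(-33542, 17) ≈ -1973.1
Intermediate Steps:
Function('C')(g, M) = Mul(Pow(Add(-19, M), -1), Add(29, g)) (Function('C')(g, M) = Mul(Add(g, 29), Pow(Add(M, -19), -1)) = Mul(Add(29, g), Pow(Add(-19, M), -1)) = Mul(Pow(Add(-19, M), -1), Add(29, g)))
Add(Mul(Function('C')(14, 36), -665), -291) = Add(Mul(Mul(Pow(Add(-19, 36), -1), Add(29, 14)), -665), -291) = Add(Mul(Mul(Pow(17, -1), 43), -665), -291) = Add(Mul(Mul(Rational(1, 17), 43), -665), -291) = Add(Mul(Rational(43, 17), -665), -291) = Add(Rational(-28595, 17), -291) = Rational(-33542, 17)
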